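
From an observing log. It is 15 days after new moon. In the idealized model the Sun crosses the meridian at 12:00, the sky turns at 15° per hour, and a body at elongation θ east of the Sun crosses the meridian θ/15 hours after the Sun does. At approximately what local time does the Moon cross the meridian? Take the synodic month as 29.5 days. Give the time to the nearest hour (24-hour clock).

00:00

Phase angle: θ = 360°·(15 d)/(29.5 d) = 183.1°.
Delay after the Sun = 183.1° / (15°/h) ≈ 12.20 h.
12:00 + 12.20 h ≈ 00:12 → 00:00 to the nearest hour.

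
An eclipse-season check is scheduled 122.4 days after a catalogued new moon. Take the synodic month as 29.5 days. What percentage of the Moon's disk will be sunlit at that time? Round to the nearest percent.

20%

122.4 d spans 4 complete synodic months (4 × 29.5 = 118.00 d) plus 4.40 d.
Elongation θ = 360° × 4.40/29.5 ≈ 53.7°.
With cos θ = 0.592, the lit fraction is (1 − 0.592)/2 ≈ 0.204, so 20%.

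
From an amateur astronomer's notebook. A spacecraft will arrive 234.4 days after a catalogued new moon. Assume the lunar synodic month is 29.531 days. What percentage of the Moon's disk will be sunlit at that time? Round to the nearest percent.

4%

Reduce mod P: 234.4 − 7×29.531 = 27.68 d into the current lunation.
The Moon has covered 27.68/29.531 of its cycle, so θ ≈ 360° × 27.68/29.531 = 337.5°.
Illuminated fraction = (1 − cos 337.5°)/2 = (1 − 0.924)/2 ≈ 0.038, so 4%.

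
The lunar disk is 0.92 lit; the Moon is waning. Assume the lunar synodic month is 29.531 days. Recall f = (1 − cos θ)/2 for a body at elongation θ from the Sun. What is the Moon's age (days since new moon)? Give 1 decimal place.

17.5 days

cos θ = 1 − 2f = -0.840, giving a principal value of 147.1°.
A waning Moon lies in 180°–360°, so θ = 360° − 147.1° = 212.9°.
Age = 29.531 × 212.9°/360° ≈ 17.46 days.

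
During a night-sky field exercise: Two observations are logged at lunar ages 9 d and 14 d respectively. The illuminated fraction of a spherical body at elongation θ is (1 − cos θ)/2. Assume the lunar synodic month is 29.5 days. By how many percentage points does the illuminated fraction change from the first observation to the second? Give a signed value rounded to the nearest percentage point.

θ₁ = 360° × 9/29.5 = 109.8°, f₁ = (1 − cos θ₁)/2 = 0.670.
θ₂ = 360° × 14/29.5 = 170.8°, f₂ = (1 − cos θ₂)/2 = 0.994.
Change = f₂ − f₁ = +0.324 → +32 percentage points.

+32 pp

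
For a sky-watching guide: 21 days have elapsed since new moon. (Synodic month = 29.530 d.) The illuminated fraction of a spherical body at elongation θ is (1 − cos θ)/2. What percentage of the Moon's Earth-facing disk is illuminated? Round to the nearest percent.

62%

The Moon has covered 21/29.530 of its cycle, so θ ≈ 360° × 21/29.530 = 256.0°.
cos 256.0° = (-0.242), so f = (1 − (-0.242))/2 = 0.621, so 62%.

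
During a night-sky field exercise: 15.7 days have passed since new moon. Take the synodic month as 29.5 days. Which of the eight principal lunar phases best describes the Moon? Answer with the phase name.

θ ≈ 360° × 15.7/29.5 = 192°, which falls in the full moon sector.

full moon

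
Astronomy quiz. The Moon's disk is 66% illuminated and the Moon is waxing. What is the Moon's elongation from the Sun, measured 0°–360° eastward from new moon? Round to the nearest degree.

Invert f = (1 − cos θ)/2 to get cos θ = 1 − 2(0.66) = -0.320, hence θ₀ = arccos -0.320 = 108.7°.
Waxing ⇒ before full, so θ = 108.7°.

109°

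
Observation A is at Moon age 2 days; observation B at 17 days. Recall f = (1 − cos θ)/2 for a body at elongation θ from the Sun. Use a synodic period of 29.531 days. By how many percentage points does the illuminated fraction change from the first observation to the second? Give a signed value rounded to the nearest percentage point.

+90 pp

First observation: θ = 360°·2/29.531 = 24.4°, so f = 0.045.
Second observation: θ = 207.2°, f = 0.945.
Δf = 0.945 − 0.045 = +0.900, i.e. +90 pp.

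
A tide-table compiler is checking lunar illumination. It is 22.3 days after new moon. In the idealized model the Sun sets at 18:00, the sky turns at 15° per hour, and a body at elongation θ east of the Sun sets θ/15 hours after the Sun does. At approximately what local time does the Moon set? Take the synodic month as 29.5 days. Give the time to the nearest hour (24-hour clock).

The Moon has covered 22.3/29.5 of its cycle, so θ ≈ 360° × 22.3/29.5 = 272.1°.
The Moon trails the Sun by θ/15 = 272.1/15 ≈ 18.14 hours.
18:00 + 18.14 h ≈ 12:09 → 12:00 to the nearest hour.

12:00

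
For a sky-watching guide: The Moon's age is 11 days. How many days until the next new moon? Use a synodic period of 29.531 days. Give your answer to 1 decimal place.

One full lunation from the last new moon is 29.531 d; remaining = 29.531 − 11 = 18.531 d.

18.5 days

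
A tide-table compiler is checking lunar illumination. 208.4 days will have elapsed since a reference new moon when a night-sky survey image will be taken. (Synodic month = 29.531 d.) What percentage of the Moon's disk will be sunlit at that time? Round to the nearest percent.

208.4/29.531 = 7.057 lunations, so 7 complete cycles and 1.68 d into the next.
Phase angle: θ = 360°·(1.68 d)/(29.531 d) = 20.5°.
With cos θ = 0.937, the lit fraction is (1 − 0.937)/2 ≈ 0.032, so 3%.

3%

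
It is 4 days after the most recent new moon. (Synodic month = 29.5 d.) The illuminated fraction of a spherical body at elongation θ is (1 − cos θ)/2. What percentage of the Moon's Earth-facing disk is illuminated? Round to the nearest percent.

17%

Elongation θ = 360° × 4/29.5 ≈ 48.8°.
With cos θ = 0.659, the lit fraction is (1 − 0.659)/2 ≈ 0.171, so 17%.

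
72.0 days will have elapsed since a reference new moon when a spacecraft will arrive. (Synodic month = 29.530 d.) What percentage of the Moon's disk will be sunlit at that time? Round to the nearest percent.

Reduce mod P: 72.0 − 2×29.530 = 12.94 d into the current lunation.
Phase angle: θ = 360°·(12.94 d)/(29.530 d) = 157.8°.
cos 157.8° = (-0.926), so f = (1 − (-0.926))/2 = 0.963, so 96%.

96%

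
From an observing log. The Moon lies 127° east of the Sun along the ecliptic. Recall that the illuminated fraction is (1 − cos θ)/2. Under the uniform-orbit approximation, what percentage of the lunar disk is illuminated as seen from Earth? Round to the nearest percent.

cos 127° = (-0.602), so f = (1 − (-0.602))/2 = 0.801, i.e. 80%.

80%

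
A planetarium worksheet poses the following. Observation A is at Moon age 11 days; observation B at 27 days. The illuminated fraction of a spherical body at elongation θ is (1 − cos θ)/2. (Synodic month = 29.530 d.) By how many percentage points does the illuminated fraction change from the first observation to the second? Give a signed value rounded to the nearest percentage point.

-78 pp

θ₁ = 360° × 11/29.530 = 134.1°, f₁ = (1 − cos θ₁)/2 = 0.848.
θ₂ = 360° × 27/29.530 = 329.2°, f₂ = (1 − cos θ₂)/2 = 0.071.
Change = f₂ − f₁ = -0.777 → -78 percentage points.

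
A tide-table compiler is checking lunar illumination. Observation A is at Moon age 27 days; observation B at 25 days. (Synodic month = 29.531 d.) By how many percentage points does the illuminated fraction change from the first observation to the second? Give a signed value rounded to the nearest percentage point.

+14 pp

First observation: θ = 360°·27/29.531 = 329.1°, so f = 0.071.
Second observation: θ = 304.8°, f = 0.215.
Δf = 0.215 − 0.071 = +0.144, i.e. +14 pp.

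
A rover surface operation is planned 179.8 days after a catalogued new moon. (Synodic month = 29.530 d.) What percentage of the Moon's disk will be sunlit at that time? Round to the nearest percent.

8%

Reduce mod P: 179.8 − 6×29.530 = 2.62 d into the current lunation.
The Moon has covered 2.62/29.530 of its cycle, so θ ≈ 360° × 2.62/29.530 = 31.9°.
Illuminated fraction = (1 − cos 31.9°)/2 = (1 − 0.849)/2 ≈ 0.076, so 8%.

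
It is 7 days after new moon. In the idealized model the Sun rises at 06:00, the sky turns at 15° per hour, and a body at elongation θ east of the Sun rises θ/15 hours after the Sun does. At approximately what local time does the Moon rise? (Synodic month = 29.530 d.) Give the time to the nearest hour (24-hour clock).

12:00

Elongation θ = 360° × 7/29.530 ≈ 85.3°.
Delay after the Sun = 85.3° / (15°/h) ≈ 5.69 h.
06:00 + 5.69 h ≈ 11:41 → 12:00 to the nearest hour.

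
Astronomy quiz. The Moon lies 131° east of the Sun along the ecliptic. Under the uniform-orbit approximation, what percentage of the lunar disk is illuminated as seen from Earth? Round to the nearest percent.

83%

cos 131° = (-0.656), so f = (1 − (-0.656))/2 = 0.828, i.e. 83%.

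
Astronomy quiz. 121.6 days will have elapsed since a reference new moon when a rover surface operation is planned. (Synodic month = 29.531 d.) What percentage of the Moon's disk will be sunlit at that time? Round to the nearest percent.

13%

121.6/29.531 = 4.118 lunations, so 4 complete cycles and 3.48 d into the next.
Phase angle: θ = 360°·(3.48 d)/(29.531 d) = 42.4°.
cos 42.4° = 0.739, so f = (1 − 0.739)/2 = 0.131, so 13%.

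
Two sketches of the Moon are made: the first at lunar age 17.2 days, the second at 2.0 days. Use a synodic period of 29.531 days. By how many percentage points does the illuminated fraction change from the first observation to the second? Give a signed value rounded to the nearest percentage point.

θ₁ = 360° × 17.2/29.531 = 209.7°, f₁ = (1 − cos θ₁)/2 = 0.934.
θ₂ = 360° × 2.0/29.531 = 24.4°, f₂ = (1 − cos θ₂)/2 = 0.045.
Change = f₂ − f₁ = -0.890 → -89 percentage points.

-89 pp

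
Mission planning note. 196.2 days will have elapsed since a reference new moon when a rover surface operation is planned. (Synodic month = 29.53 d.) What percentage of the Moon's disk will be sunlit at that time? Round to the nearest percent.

Reduce mod P: 196.2 − 6×29.53 = 19.02 d into the current lunation.
Elongation θ = 360° × 19.02/29.53 ≈ 231.9°.
Illuminated fraction = (1 − cos 231.9°)/2 = (1 − (-0.617))/2 ≈ 0.809, so 81%.

81%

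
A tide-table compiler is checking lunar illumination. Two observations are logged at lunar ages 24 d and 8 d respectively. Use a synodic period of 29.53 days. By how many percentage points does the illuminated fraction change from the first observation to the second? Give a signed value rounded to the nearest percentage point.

+26 percentage points

θ₁ = 360° × 24/29.53 = 292.6°, f₁ = (1 − cos θ₁)/2 = 0.308.
θ₂ = 360° × 8/29.53 = 97.5°, f₂ = (1 − cos θ₂)/2 = 0.566.
Change = f₂ − f₁ = +0.258 → +26 percentage points.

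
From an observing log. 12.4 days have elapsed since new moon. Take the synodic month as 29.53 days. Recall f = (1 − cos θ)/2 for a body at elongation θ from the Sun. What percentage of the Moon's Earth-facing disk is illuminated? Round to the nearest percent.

The Moon has covered 12.4/29.53 of its cycle, so θ ≈ 360° × 12.4/29.53 = 151.2°.
cos 151.2° = (-0.876), so f = (1 − (-0.876))/2 = 0.938, so 94%.

94%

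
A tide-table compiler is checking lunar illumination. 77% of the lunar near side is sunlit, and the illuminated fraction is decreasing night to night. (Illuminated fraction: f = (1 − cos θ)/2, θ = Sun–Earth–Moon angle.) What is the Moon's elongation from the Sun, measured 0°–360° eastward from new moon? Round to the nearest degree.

Invert f = (1 − cos θ)/2 to get cos θ = 1 − 2(0.77) = -0.540, hence θ₀ = arccos -0.540 = 122.7°.
Since the Moon is past full (waning), take the reflex angle: θ = 360° − 122.7° = 237.3°.

237°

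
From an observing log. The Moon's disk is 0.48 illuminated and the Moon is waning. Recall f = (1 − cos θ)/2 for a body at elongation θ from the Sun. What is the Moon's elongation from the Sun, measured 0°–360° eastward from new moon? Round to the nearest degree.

272°

From f = (1 − cos θ)/2: cos θ = 1 − 2×0.48 = 0.040; arccos → 87.7°.
Since the Moon is past full (waning), take the reflex angle: θ = 360° − 87.7° = 272.3°.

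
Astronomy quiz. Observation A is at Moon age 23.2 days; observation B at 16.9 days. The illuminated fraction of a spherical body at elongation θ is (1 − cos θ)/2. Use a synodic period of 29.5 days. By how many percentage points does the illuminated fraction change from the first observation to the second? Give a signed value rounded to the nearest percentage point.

+56 pp

θ₁ = 360° × 23.2/29.5 = 283.1°, f₁ = (1 − cos θ₁)/2 = 0.387.
θ₂ = 360° × 16.9/29.5 = 206.2°, f₂ = (1 − cos θ₂)/2 = 0.948.
Change = f₂ − f₁ = +0.562 → +56 percentage points.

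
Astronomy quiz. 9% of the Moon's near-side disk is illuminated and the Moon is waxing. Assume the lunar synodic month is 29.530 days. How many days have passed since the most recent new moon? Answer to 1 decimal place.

From f = (1 − cos θ)/2: cos θ = 1 − 2×0.09 = 0.820; arccos → 34.9°.
Before full moon the principal value applies: θ = 34.9°.
At 360°/29.530 d per day, 34.9° corresponds to 2.86 days.

2.9 days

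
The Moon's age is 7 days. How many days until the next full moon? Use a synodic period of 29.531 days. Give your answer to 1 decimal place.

7.8 days

Full moon occurs at elongation 180°, i.e. at age 29.531 × 180/360 = 14.765 d.
That is 14.765 − 7 = 7.765 days ahead.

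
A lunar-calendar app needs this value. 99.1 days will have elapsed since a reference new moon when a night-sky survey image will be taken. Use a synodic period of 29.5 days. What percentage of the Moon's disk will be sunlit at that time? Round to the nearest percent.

82%

99.1 d spans 3 complete synodic months (3 × 29.5 = 88.50 d) plus 10.60 d.
The Moon has covered 10.60/29.5 of its cycle, so θ ≈ 360° × 10.60/29.5 = 129.4°.
With cos θ = (-0.634), the lit fraction is (1 − (-0.634))/2 ≈ 0.817, so 82%.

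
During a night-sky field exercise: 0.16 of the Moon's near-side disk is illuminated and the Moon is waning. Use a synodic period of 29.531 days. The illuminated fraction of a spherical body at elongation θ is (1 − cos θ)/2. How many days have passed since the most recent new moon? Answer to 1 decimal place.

25.7 days

cos θ = 1 − 2f = 0.680, giving a principal value of 47.2°.
A waning Moon lies in 180°–360°, so θ = 360° − 47.2° = 312.8°.
That fraction of the synodic month is 312.8/360 × 29.531 d ≈ 25.66 d.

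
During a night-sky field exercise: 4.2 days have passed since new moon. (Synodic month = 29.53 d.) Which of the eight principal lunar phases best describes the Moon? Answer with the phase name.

waxing crescent

θ ≈ 360° × 4.2/29.53 = 51°, which falls in the waxing crescent sector.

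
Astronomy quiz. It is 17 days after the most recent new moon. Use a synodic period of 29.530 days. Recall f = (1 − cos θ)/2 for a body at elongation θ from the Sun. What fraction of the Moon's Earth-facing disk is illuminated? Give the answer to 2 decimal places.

0.94

The Moon has covered 17/29.530 of its cycle, so θ ≈ 360° × 17/29.530 = 207.2°.
Illuminated fraction = (1 − cos 207.2°)/2 = (1 − (-0.889))/2 ≈ 0.945.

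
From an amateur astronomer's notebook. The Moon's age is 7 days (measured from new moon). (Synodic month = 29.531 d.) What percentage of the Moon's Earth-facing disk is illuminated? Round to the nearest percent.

46%

Elongation θ = 360° × 7/29.531 ≈ 85.3°.
Illuminated fraction = (1 − cos 85.3°)/2 = (1 − 0.081)/2 ≈ 0.459, so 46%.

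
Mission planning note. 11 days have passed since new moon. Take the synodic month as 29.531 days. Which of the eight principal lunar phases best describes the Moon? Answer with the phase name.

At 11/29.531 of the cycle, θ ≈ 134° — the waxing gibbous range.

waxing gibbous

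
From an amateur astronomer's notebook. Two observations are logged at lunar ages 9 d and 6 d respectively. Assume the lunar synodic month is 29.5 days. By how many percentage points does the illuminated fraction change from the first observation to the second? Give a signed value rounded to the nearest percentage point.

First observation: θ = 360°·9/29.5 = 109.8°, so f = 0.670.
Second observation: θ = 73.2°, f = 0.356.
Δf = 0.356 − 0.670 = -0.314, i.e. -31 pp.

-31 percentage points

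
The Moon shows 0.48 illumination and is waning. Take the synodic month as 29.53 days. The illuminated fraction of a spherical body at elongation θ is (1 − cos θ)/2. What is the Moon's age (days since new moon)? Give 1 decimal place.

Invert f = (1 − cos θ)/2 to get cos θ = 1 − 2(0.48) = 0.040, hence θ₀ = arccos 0.040 = 87.7°.
Since the Moon is past full (waning), take the reflex angle: θ = 360° − 87.7° = 272.3°.
Age = 29.53 × 272.3°/360° ≈ 22.34 days.

22.3 days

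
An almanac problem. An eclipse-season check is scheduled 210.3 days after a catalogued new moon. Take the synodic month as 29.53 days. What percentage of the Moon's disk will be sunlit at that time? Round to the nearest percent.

14%

210.3 d spans 7 complete synodic months (7 × 29.53 = 206.71 d) plus 3.59 d.
Phase angle: θ = 360°·(3.59 d)/(29.53 d) = 43.8°.
Illuminated fraction = (1 − cos 43.8°)/2 = (1 − 0.722)/2 ≈ 0.139, so 14%.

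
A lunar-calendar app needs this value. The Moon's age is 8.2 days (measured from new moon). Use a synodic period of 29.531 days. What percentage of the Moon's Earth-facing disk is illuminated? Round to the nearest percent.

59%

Elongation θ = 360° × 8.2/29.531 ≈ 100.0°.
With cos θ = (-0.173), the lit fraction is (1 − (-0.173))/2 ≈ 0.587, so 59%.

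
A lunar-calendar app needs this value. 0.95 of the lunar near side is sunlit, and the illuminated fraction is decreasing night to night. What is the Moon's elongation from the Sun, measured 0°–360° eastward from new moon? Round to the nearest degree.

206°

From f = (1 − cos θ)/2: cos θ = 1 − 2×0.95 = -0.900; arccos → 154.2°.
Waning ⇒ past full, so θ = 360° − 154.2° = 205.8°.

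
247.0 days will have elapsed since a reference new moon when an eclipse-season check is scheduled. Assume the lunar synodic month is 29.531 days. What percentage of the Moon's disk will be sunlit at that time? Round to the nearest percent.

247.0/29.531 = 8.364 lunations, so 8 complete cycles and 10.75 d into the next.
The Moon has covered 10.75/29.531 of its cycle, so θ ≈ 360° × 10.75/29.531 = 131.1°.
Illuminated fraction = (1 − cos 131.1°)/2 = (1 − (-0.657))/2 ≈ 0.829, so 83%.

83%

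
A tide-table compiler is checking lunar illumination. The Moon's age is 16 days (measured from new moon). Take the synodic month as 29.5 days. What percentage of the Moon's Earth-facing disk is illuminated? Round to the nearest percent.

Phase angle: θ = 360°·(16 d)/(29.5 d) = 195.3°.
cos 195.3° = (-0.965), so f = (1 − (-0.965))/2 = 0.982, so 98%.

98%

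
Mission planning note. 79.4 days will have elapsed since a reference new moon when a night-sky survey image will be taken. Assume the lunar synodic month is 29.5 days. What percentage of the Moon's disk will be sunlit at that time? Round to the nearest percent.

Reduce mod P: 79.4 − 2×29.5 = 20.40 d into the current lunation.
Elongation θ = 360° × 20.40/29.5 ≈ 248.9°.
Illuminated fraction = (1 − cos 248.9°)/2 = (1 − (-0.359))/2 ≈ 0.680, so 68%.

68%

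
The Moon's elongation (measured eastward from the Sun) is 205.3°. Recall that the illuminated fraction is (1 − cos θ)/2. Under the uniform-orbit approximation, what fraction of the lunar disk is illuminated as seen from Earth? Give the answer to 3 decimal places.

0.952

Half-versine of 205.3°: (1 − (-0.904))/2 = 0.952.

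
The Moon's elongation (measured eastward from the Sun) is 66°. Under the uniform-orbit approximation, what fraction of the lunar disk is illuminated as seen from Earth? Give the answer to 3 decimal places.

0.297

cos 66° = 0.407, so f = (1 − 0.407)/2 = 0.297.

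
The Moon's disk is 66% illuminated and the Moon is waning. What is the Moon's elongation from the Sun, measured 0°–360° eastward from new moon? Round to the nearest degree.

cos θ = 1 − 2f = -0.320, giving a principal value of 108.7°.
Since the Moon is past full (waning), take the reflex angle: θ = 360° − 108.7° = 251.3°.

251°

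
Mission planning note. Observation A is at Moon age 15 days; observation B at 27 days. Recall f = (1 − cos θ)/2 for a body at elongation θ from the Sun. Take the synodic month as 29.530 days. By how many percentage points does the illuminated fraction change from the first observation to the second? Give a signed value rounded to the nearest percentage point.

-93 percentage points

First observation: θ = 360°·15/29.530 = 182.9°, so f = 0.999.
Second observation: θ = 329.2°, f = 0.071.
Δf = 0.071 − 0.999 = -0.929, i.e. -93 pp.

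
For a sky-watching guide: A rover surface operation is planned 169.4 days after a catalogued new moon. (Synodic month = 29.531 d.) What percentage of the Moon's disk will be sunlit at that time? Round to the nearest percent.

169.4 d spans 5 complete synodic months (5 × 29.531 = 147.66 d) plus 21.75 d.
Elongation θ = 360° × 21.75/29.531 ≈ 265.1°.
Illuminated fraction = (1 − cos 265.1°)/2 = (1 − (-0.086))/2 ≈ 0.543, so 54%.

54%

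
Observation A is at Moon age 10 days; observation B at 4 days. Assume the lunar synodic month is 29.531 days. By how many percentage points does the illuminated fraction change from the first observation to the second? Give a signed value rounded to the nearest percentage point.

-59 percentage points

θ₁ = 360° × 10/29.531 = 121.9°, f₁ = (1 − cos θ₁)/2 = 0.764.
θ₂ = 360° × 4/29.531 = 48.8°, f₂ = (1 − cos θ₂)/2 = 0.170.
Change = f₂ − f₁ = -0.594 → -59 percentage points.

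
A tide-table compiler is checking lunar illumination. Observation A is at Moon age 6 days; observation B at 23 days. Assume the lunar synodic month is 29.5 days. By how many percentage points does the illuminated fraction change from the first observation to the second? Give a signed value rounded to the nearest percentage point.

+5 pp

First observation: θ = 360°·6/29.5 = 73.2°, so f = 0.356.
Second observation: θ = 280.7°, f = 0.407.
Δf = 0.407 − 0.356 = +0.052, i.e. +5 pp.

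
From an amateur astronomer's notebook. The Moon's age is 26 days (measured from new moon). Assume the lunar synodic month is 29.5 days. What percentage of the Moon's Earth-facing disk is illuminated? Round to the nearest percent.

13%

The Moon has covered 26/29.5 of its cycle, so θ ≈ 360° × 26/29.5 = 317.3°.
With cos θ = 0.735, the lit fraction is (1 − 0.735)/2 ≈ 0.133, so 13%.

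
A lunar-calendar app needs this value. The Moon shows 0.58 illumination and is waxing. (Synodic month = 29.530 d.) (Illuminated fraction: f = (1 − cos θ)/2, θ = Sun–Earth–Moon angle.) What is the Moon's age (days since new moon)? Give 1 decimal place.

Invert f = (1 − cos θ)/2 to get cos θ = 1 − 2(0.58) = -0.160, hence θ₀ = arccos -0.160 = 99.2°.
Before full moon the principal value applies: θ = 99.2°.
Age = 29.530 × 99.2°/360° ≈ 8.14 days.

8.1 days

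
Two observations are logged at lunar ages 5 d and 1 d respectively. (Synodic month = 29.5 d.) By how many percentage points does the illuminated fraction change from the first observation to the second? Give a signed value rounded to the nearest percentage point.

-25 percentage points

First observation: θ = 360°·5/29.5 = 61.0°, so f = 0.258.
Second observation: θ = 12.2°, f = 0.011.
Δf = 0.011 − 0.258 = -0.246, i.e. -25 pp.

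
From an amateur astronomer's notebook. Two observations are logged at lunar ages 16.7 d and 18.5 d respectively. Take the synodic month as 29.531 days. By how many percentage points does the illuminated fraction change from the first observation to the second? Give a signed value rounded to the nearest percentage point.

θ₁ = 360° × 16.7/29.531 = 203.6°, f₁ = (1 − cos θ₁)/2 = 0.958.
θ₂ = 360° × 18.5/29.531 = 225.5°, f₂ = (1 − cos θ₂)/2 = 0.850.
Change = f₂ − f₁ = -0.108 → -11 percentage points.

-11 pp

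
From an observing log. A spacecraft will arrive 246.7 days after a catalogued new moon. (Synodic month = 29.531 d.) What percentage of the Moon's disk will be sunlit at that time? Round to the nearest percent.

80%

Reduce mod P: 246.7 − 8×29.531 = 10.45 d into the current lunation.
The Moon has covered 10.45/29.531 of its cycle, so θ ≈ 360° × 10.45/29.531 = 127.4°.
Illuminated fraction = (1 − cos 127.4°)/2 = (1 − (-0.608))/2 ≈ 0.804, so 80%.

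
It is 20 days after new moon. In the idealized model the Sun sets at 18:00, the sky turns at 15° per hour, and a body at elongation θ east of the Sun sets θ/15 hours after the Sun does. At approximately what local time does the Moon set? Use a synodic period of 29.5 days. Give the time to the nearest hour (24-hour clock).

Elongation θ = 360° × 20/29.5 ≈ 244.1°.
At 15° of sky rotation per hour, 244.1° corresponds to a 16.27 h lag.
18:00 + 16.27 h ≈ 10:16 → 10:00 to the nearest hour.

10:00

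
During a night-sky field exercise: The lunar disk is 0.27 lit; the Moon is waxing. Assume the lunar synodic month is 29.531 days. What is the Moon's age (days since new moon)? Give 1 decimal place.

From f = (1 − cos θ)/2: cos θ = 1 − 2×0.27 = 0.460; arccos → 62.6°.
Waxing ⇒ before full, so θ = 62.6°.
At 360°/29.531 d per day, 62.6° corresponds to 5.14 days.

5.1 days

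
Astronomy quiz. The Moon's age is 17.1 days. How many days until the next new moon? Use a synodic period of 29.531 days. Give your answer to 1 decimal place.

The next new moon completes the synodic month: 29.531 − 17.1 = 12.431 days.

12.4 days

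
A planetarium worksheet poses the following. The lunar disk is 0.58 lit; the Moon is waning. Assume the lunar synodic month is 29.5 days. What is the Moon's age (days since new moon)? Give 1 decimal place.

21.4 days

From f = (1 − cos θ)/2: cos θ = 1 − 2×0.58 = -0.160; arccos → 99.2°.
Since the Moon is past full (waning), take the reflex angle: θ = 360° − 99.2° = 260.8°.
At 360°/29.5 d per day, 260.8° corresponds to 21.37 days.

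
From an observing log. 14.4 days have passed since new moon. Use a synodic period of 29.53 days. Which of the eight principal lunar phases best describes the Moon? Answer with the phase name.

full moon

θ ≈ 360° × 14.4/29.53 = 176°, which falls in the full moon sector.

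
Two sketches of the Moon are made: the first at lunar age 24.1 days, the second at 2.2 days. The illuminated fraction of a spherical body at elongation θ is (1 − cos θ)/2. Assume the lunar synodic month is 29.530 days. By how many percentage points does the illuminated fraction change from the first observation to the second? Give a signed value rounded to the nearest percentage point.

First observation: θ = 360°·24.1/29.530 = 293.8°, so f = 0.298.
Second observation: θ = 26.8°, f = 0.054.
Δf = 0.054 − 0.298 = -0.244, i.e. -24 pp.

-24 pp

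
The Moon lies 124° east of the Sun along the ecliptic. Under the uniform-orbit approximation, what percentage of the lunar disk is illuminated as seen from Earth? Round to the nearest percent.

Half-versine of 124°: (1 − (-0.559))/2 = 0.780, i.e. 78%.

78%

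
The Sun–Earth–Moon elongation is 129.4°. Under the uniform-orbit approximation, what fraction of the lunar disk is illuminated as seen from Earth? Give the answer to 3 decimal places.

f = (1 − cos 129.4°)/2 = (1 − (-0.635))/2 ≈ 0.817.

0.817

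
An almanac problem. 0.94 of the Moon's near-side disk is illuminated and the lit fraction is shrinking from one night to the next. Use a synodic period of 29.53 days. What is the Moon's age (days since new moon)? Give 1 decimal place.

Invert f = (1 − cos θ)/2 to get cos θ = 1 − 2(0.94) = -0.880, hence θ₀ = arccos -0.880 = 151.6°.
Waning ⇒ past full, so θ = 360° − 151.6° = 208.4°.
Age = 29.53 × 208.4°/360° ≈ 17.09 days.

17.1 days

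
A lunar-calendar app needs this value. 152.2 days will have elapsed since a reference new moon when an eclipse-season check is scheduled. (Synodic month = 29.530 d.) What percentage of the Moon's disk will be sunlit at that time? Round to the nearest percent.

152.2 d spans 5 complete synodic months (5 × 29.530 = 147.65 d) plus 4.55 d.
The Moon has covered 4.55/29.530 of its cycle, so θ ≈ 360° × 4.55/29.530 = 55.5°.
Illuminated fraction = (1 − cos 55.5°)/2 = (1 − 0.567)/2 ≈ 0.217, so 22%.

22%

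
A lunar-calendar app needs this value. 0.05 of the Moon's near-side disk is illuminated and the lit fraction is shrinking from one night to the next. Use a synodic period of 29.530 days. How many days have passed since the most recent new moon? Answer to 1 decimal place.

27.4 days

From f = (1 − cos θ)/2: cos θ = 1 − 2×0.05 = 0.900; arccos → 25.8°.
A waning Moon lies in 180°–360°, so θ = 360° − 25.8° = 334.2°.
Age = 29.530 × 334.2°/360° ≈ 27.41 days.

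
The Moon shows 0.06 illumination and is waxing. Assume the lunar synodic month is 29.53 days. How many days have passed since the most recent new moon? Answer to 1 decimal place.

2.3 days

From f = (1 − cos θ)/2: cos θ = 1 − 2×0.06 = 0.880; arccos → 28.4°.
Waxing ⇒ before full, so θ = 28.4°.
That fraction of the synodic month is 28.4/360 × 29.53 d ≈ 2.33 d.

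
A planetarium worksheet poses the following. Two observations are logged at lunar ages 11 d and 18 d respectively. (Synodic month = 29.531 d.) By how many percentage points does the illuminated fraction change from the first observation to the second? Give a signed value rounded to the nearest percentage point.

θ₁ = 360° × 11/29.531 = 134.1°, f₁ = (1 − cos θ₁)/2 = 0.848.
θ₂ = 360° × 18/29.531 = 219.4°, f₂ = (1 − cos θ₂)/2 = 0.886.
Change = f₂ − f₁ = +0.038 → +4 percentage points.

+4 percentage points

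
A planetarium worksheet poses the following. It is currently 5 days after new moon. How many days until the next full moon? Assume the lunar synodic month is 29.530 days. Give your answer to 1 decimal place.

Full moon occurs at elongation 180°, i.e. at age 29.530 × 180/360 = 14.765 d.
So 9.765 days remain (14.765 − 5).

9.8 days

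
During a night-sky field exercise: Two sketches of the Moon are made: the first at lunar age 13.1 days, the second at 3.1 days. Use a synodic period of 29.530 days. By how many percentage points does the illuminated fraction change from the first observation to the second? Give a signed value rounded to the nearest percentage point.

θ₁ = 360° × 13.1/29.530 = 159.7°, f₁ = (1 − cos θ₁)/2 = 0.969.
θ₂ = 360° × 3.1/29.530 = 37.8°, f₂ = (1 − cos θ₂)/2 = 0.105.
Change = f₂ − f₁ = -0.864 → -86 percentage points.

-86 percentage points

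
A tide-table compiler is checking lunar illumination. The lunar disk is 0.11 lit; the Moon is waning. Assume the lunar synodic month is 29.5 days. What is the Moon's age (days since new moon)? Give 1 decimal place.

cos θ = 1 − 2f = 0.780, giving a principal value of 38.7°.
Since the Moon is past full (waning), take the reflex angle: θ = 360° − 38.7° = 321.3°.
That fraction of the synodic month is 321.3/360 × 29.5 d ≈ 26.33 d.

26.3 days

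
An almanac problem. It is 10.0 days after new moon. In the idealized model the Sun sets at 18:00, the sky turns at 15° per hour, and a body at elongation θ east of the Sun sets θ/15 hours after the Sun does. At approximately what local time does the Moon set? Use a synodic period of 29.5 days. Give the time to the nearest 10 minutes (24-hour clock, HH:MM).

Phase angle: θ = 360°·(10.0 d)/(29.5 d) = 122.0°.
Delay after the Sun = 122.0° / (15°/h) ≈ 8.14 h.
18:00 + 8.136 h ≈ 02:08 → 02:10 to the nearest ten minutes.

02:10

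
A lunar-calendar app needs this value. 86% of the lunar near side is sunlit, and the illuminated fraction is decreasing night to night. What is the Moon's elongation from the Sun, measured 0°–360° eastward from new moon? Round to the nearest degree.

cos θ = 1 − 2f = -0.720, giving a principal value of 136.1°.
Since the Moon is past full (waning), take the reflex angle: θ = 360° − 136.1° = 223.9°.

224°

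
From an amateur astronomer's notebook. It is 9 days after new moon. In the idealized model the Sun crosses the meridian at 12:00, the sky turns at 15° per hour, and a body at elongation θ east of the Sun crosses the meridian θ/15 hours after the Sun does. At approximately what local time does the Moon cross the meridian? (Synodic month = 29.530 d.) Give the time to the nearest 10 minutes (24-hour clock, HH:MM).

19:20

Phase angle: θ = 360°·(9 d)/(29.530 d) = 109.7°.
The Moon trails the Sun by θ/15 = 109.7/15 ≈ 7.31 hours.
12:00 + 7.315 h ≈ 19:19 → 19:20 to the nearest ten minutes.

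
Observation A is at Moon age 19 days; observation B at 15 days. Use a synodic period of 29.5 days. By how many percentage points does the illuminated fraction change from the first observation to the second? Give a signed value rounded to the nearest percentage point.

+19 percentage points

First observation: θ = 360°·19/29.5 = 231.9°, so f = 0.809.
Second observation: θ = 183.1°, f = 0.999.
Δf = 0.999 − 0.809 = +0.191, i.e. +19 pp.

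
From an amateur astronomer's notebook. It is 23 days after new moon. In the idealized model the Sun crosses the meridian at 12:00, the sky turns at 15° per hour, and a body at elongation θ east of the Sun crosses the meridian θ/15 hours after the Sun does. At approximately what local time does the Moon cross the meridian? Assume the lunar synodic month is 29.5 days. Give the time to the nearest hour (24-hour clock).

07:00

Elongation θ = 360° × 23/29.5 ≈ 280.7°.
The Moon trails the Sun by θ/15 = 280.7/15 ≈ 18.71 hours.
12:00 + 18.71 h ≈ 06:43 → 07:00 to the nearest hour.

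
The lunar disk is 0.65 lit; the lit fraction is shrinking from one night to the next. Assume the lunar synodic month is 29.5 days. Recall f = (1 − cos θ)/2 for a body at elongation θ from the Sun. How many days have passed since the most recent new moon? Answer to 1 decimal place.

20.7 days

cos θ = 1 − 2f = -0.300, giving a principal value of 107.5°.
Waning ⇒ past full, so θ = 360° − 107.5° = 252.5°.
At 360°/29.5 d per day, 252.5° corresponds to 20.69 days.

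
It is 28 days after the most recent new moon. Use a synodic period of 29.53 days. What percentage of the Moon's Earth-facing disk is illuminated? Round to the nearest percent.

The Moon has covered 28/29.53 of its cycle, so θ ≈ 360° × 28/29.53 = 341.3°.
cos 341.3° = 0.947, so f = (1 − 0.947)/2 = 0.026, so 3%.

3%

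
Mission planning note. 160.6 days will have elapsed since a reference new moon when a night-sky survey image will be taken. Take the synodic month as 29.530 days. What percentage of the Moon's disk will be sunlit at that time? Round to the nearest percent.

160.6 d spans 5 complete synodic months (5 × 29.530 = 147.65 d) plus 12.95 d.
Elongation θ = 360° × 12.95/29.530 ≈ 157.9°.
cos 157.9° = (-0.926), so f = (1 − (-0.926))/2 = 0.963, so 96%.

96%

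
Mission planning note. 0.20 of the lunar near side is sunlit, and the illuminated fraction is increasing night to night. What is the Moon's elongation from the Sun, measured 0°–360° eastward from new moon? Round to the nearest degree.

Invert f = (1 − cos θ)/2 to get cos θ = 1 − 2(0.20) = 0.600, hence θ₀ = arccos 0.600 = 53.1°.
The Moon is waxing (0°–180°), so θ = 53.1° directly.

53°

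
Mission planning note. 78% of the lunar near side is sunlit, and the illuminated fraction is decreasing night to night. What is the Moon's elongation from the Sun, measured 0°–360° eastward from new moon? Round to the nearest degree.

236°

From f = (1 − cos θ)/2: cos θ = 1 − 2×0.78 = -0.560; arccos → 124.1°.
Waning ⇒ past full, so θ = 360° − 124.1° = 235.9°.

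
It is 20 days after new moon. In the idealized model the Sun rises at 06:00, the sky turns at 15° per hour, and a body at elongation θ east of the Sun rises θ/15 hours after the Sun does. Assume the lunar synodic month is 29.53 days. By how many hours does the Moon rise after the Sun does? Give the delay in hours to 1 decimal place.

The Moon has covered 20/29.53 of its cycle, so θ ≈ 360° × 20/29.53 = 243.8°.
The Moon trails the Sun by θ/15 = 243.8/15 ≈ 16.25 hours.
So the Moon rises 16.25 h after the Sun.

16.3 h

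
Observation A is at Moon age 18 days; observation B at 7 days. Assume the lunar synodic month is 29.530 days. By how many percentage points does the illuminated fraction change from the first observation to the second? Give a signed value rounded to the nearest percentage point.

-43 pp

First observation: θ = 360°·18/29.530 = 219.4°, so f = 0.886.
Second observation: θ = 85.3°, f = 0.459.
Δf = 0.459 − 0.886 = -0.427, i.e. -43 pp.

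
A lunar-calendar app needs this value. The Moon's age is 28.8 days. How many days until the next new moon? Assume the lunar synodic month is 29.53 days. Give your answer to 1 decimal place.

0.7 days

The next new moon completes the synodic month: 29.53 − 28.8 = 0.730 days.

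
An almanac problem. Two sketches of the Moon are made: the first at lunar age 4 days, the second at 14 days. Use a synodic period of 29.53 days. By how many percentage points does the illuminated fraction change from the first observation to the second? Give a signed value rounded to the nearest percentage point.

+82 pp

First observation: θ = 360°·4/29.53 = 48.8°, so f = 0.170.
Second observation: θ = 170.7°, f = 0.993.
Δf = 0.993 − 0.170 = +0.823, i.e. +82 pp.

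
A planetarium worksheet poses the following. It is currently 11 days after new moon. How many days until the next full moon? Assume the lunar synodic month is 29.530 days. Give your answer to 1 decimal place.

3.8 days

Full moon is 0.5 of the way through the cycle: age 0.5 × 29.530 = 14.765 d.
That is 14.765 − 11 = 3.765 days ahead.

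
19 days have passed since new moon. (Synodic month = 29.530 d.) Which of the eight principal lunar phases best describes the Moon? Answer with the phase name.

waning gibbous

At 19/29.530 of the cycle, θ ≈ 232° — the waning gibbous range.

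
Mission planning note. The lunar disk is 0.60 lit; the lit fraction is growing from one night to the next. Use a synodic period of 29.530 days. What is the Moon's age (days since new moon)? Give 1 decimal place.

cos θ = 1 − 2f = -0.200, giving a principal value of 101.5°.
Waxing ⇒ before full, so θ = 101.5°.
Age = 29.530 × 101.5°/360° ≈ 8.33 days.

8.3 days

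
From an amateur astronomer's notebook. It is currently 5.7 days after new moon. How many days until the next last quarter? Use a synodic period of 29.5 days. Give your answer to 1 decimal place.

16.4 days

Last quarter is 0.75 of the way through the cycle: age 0.75 × 29.5 = 22.125 d.
So 16.425 days remain (22.125 − 5.7).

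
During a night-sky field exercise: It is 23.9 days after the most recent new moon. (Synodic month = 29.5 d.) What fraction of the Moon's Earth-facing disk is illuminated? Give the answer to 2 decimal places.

0.32

Phase angle: θ = 360°·(23.9 d)/(29.5 d) = 291.7°.
Illuminated fraction = (1 − cos 291.7°)/2 = (1 − 0.369)/2 ≈ 0.315.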